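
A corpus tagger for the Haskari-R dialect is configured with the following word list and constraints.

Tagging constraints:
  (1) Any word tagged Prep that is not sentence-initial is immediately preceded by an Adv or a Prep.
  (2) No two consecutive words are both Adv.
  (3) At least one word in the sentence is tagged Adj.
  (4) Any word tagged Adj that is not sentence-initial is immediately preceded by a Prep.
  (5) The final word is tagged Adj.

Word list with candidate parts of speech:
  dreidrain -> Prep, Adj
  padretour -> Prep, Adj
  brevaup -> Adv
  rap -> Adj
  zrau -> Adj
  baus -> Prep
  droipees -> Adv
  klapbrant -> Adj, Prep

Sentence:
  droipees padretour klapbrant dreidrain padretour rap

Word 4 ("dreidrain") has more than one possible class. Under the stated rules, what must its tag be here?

Candidates per position — 1:droipees {Adv}; 2:padretour {Prep,Adj}; 3:klapbrant {Adj,Prep}; 4:dreidrain {Prep,Adj}; 5:padretour {Prep,Adj}; 6:rap {Adj}.
Position 2: Adj is ruled out by rule 4; that leaves Prep.
Position 5: Adj is ruled out by rule 4; that leaves Prep.
Position 3: Adj is ruled out by rule 1; that leaves Prep.
Position 4: Adj is ruled out by rule 1; that leaves Prep.
That leaves exactly one tagging: Adv Prep Prep Prep Prep Adj.
Checking: rule 1 ok; rule 2 ok; rule 3 ok; rule 4 ok; rule 5 ok.

Prep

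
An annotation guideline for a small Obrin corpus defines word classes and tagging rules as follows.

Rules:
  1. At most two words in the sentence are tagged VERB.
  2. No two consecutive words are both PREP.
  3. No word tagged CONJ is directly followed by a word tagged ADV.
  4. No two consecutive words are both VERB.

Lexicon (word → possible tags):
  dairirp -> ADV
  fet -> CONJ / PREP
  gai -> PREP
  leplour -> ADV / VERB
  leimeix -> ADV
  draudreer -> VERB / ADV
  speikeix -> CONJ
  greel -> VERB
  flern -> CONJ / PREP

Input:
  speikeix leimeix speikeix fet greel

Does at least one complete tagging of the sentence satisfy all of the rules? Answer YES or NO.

Candidates per position — 1:speikeix {CONJ}; 2:leimeix {ADV}; 3:speikeix {CONJ}; 4:fet {CONJ,PREP}; 5:greel {VERB}.
Rule 3 cannot be satisfied by any choice of tags from the lexicon.
So there is no consistent tagging.

NO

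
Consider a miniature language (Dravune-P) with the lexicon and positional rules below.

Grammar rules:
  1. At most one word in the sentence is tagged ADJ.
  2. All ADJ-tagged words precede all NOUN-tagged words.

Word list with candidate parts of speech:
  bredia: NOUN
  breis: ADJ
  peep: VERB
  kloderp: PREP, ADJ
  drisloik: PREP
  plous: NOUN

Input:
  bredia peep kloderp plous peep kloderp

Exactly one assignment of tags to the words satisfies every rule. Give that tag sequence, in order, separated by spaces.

Candidates per position — 1:bredia {NOUN}; 2:peep {VERB}; 3:kloderp {PREP,ADJ}; 4:plous {NOUN}; 5:peep {VERB}; 6:kloderp {PREP,ADJ}.
At position 3, choosing ADJ makes rule 2 impossible to satisfy; hence PREP.
At position 6, choosing ADJ makes rule 2 impossible to satisfy; hence PREP.
That leaves exactly one tagging: NOUN VERB PREP NOUN VERB PREP.
Check: rule 1 holds; rule 2 holds.

NOUN VERB PREP NOUN VERB PREP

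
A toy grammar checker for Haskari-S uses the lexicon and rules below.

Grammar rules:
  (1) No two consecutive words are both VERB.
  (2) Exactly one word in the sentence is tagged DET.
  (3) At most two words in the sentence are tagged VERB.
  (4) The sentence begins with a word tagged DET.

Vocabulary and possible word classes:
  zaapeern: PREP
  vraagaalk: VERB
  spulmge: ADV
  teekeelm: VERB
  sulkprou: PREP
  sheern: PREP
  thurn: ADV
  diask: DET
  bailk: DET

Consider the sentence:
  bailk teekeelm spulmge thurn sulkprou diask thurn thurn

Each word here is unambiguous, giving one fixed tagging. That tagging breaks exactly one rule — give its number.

2

Fixed tagging: DET VERB ADV ADV PREP DET ADV ADV.
Applying the rules: R1 holds, R2 violated, R3 holds, R4 holds.
Only rule 2 fails.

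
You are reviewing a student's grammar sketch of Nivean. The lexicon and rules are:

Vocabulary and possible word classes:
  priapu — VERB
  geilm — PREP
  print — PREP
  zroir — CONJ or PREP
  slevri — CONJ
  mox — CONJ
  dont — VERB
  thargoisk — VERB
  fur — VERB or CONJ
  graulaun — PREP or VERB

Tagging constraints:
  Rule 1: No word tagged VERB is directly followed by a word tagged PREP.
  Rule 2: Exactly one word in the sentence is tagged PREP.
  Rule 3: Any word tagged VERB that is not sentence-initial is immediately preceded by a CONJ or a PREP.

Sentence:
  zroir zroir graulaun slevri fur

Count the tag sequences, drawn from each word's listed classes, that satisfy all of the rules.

Candidates per position — 1:zroir {CONJ,PREP}; 2:zroir {CONJ,PREP}; 3:graulaun {PREP,VERB}; 4:slevri {CONJ}; 5:fur {VERB,CONJ}.
There are 16 candidate sequences in total.
Checking each against the rules leaves 6 sequences.
Count = 6.

6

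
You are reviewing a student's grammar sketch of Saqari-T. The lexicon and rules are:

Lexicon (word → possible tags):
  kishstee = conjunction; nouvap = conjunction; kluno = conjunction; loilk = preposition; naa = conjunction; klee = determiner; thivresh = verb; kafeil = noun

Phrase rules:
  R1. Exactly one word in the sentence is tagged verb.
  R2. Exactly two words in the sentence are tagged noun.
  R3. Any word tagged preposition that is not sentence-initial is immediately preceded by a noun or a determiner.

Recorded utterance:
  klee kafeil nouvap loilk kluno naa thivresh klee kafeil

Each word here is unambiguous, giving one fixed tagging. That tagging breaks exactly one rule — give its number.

Fixed tagging: determiner noun conjunction preposition conjunction conjunction verb determiner noun.
Checking each rule: R1 ✓, R2 ✓, R3 ✗.
Only rule 3 fails.

3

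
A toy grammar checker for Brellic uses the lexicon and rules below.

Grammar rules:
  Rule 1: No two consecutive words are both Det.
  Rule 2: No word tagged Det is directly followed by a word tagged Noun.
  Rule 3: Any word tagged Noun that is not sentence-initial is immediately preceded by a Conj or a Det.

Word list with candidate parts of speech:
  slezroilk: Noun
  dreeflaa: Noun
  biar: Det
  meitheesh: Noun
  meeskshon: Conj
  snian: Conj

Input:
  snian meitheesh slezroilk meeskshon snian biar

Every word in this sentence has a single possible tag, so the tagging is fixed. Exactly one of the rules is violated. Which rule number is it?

3

Fixed tagging: Conj Noun Noun Conj Conj Det.
Checking each rule: R1 pass, R2 pass, R3 fail.
Only rule 3 fails.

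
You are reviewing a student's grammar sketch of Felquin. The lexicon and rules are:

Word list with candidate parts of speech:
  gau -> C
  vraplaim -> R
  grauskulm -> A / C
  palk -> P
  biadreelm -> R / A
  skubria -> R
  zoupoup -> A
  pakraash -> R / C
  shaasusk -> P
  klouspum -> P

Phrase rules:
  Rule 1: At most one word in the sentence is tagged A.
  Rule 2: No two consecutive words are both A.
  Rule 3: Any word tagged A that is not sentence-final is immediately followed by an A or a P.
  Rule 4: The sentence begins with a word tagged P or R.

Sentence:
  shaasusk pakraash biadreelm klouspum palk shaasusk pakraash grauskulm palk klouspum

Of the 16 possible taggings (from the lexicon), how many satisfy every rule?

Candidates per position — 1:shaasusk {P}; 2:pakraash {R,C}; 3:biadreelm {R,A}; 4:klouspum {P}; 5:palk {P}; 6:shaasusk {P}; 7:pakraash {R,C}; 8:grauskulm {A,C}; 9:palk {P}; 10:klouspum {P}.
There are 16 candidate sequences in total.
Checking each against the rules leaves 12 sequences.
Count = 12.

12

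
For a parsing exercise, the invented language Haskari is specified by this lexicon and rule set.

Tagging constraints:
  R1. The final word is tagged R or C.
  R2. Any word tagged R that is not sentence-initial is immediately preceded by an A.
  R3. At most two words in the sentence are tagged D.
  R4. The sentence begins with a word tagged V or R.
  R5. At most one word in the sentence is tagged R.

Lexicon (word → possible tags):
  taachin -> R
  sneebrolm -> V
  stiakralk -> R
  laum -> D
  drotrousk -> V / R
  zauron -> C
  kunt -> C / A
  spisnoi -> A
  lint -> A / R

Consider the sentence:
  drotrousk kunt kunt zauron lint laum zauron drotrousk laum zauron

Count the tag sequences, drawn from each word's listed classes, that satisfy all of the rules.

8

Candidates per position — 1:drotrousk {V,R}; 2:kunt {C,A}; 3:kunt {C,A}; 4:zauron {C}; 5:lint {A,R}; 6:laum {D}; 7:zauron {C}; 8:drotrousk {V,R}; 9:laum {D}; 10:zauron {C}.
There are 32 candidate sequences in total.
Checking each against the rules leaves 8 sequences.
Count = 8.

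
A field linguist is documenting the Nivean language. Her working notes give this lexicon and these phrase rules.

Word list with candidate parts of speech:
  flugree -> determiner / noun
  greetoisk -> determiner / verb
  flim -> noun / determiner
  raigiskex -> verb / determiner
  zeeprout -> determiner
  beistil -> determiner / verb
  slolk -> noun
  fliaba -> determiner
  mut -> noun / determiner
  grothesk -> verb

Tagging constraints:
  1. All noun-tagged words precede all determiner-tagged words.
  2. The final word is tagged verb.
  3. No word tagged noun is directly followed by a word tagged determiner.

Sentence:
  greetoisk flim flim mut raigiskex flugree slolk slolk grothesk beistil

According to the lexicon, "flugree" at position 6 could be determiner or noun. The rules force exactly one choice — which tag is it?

Candidates per position — 1:greetoisk {determiner,verb}; 2:flim {noun,determiner}; 3:flim {noun,determiner}; 4:mut {noun,determiner}; 5:raigiskex {verb,determiner}; 6:flugree {determiner,noun}; 7:slolk {noun}; 8:slolk {noun}; 9:grothesk {verb}; 10:beistil {determiner,verb}.
Word 1 cannot be determiner — rule 1 would then fail for every completion. It is verb.
Word 2 cannot be determiner — rule 1 would then fail for every completion. It is noun.
Word 3 cannot be determiner — rule 1 would then fail for every completion. It is noun.
Word 4 cannot be determiner — rule 1 would then fail for every completion. It is noun.
Word 5 cannot be determiner — rule 1 would then fail for every completion. It is verb.
Word 6 cannot be determiner — rule 1 would then fail for every completion. It is noun.
Word 10 cannot be determiner — rule 2 would then fail for every completion. It is verb.
The unique satisfying tagging is: verb noun noun noun verb noun noun noun verb verb.
Checking: rule 1 holds; rule 2 holds; rule 3 holds.

noun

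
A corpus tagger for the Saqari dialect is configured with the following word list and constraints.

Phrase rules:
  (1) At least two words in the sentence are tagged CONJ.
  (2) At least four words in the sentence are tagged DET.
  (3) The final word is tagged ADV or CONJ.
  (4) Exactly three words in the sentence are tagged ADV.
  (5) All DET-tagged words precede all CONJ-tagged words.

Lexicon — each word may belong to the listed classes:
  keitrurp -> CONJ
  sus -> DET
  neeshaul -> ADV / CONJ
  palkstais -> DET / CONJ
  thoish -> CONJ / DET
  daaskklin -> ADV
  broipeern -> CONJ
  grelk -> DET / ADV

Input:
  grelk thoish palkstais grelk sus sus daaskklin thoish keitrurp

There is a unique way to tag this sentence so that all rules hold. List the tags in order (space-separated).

ADV DET DET ADV DET DET ADV CONJ CONJ

Candidates per position — 1:grelk {DET,ADV}; 2:thoish {CONJ,DET}; 3:palkstais {DET,CONJ}; 4:grelk {DET,ADV}; 5:sus {DET}; 6:sus {DET}; 7:daaskklin {ADV}; 8:thoish {CONJ,DET}; 9:keitrurp {CONJ}.
Position 1: DET is ruled out by rule 4; that leaves ADV.
Position 2: CONJ is ruled out by rule 5; that leaves DET.
Position 3: CONJ is ruled out by rule 5; that leaves DET.
Position 4: DET is ruled out by rule 4; that leaves ADV.
Position 8: DET is ruled out by rule 1; that leaves CONJ.
So the tagging must be: ADV DET DET ADV DET DET ADV CONJ CONJ.
Check: rule 1 ok; rule 2 ok; rule 3 ok; rule 4 ok; rule 5 ok.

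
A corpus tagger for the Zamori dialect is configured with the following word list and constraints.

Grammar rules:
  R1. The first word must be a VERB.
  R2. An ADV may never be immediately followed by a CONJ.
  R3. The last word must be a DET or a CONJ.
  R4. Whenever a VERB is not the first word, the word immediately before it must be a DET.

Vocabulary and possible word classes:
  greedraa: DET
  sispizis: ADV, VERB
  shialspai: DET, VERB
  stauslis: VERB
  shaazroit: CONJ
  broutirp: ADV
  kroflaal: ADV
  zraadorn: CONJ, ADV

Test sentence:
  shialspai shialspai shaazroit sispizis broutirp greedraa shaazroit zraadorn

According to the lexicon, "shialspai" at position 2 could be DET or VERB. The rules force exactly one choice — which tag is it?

Candidates per position — 1:shialspai {DET,VERB}; 2:shialspai {DET,VERB}; 3:shaazroit {CONJ}; 4:sispizis {ADV,VERB}; 5:broutirp {ADV}; 6:greedraa {DET}; 7:shaazroit {CONJ}; 8:zraadorn {CONJ,ADV}.
Position 1: tagging it DET would leave rule 1 unsatisfiable, so it must be VERB.
Position 2: tagging it VERB would leave rule 4 unsatisfiable, so it must be DET.
Position 4: tagging it VERB would leave rule 4 unsatisfiable, so it must be ADV.
Position 8: tagging it ADV would leave rule 3 unsatisfiable, so it must be CONJ.
So the tagging must be: VERB DET CONJ ADV ADV DET CONJ CONJ.
Verifying each rule — rule 1 ok; rule 2 ok; rule 3 ok; rule 4 ok.

DET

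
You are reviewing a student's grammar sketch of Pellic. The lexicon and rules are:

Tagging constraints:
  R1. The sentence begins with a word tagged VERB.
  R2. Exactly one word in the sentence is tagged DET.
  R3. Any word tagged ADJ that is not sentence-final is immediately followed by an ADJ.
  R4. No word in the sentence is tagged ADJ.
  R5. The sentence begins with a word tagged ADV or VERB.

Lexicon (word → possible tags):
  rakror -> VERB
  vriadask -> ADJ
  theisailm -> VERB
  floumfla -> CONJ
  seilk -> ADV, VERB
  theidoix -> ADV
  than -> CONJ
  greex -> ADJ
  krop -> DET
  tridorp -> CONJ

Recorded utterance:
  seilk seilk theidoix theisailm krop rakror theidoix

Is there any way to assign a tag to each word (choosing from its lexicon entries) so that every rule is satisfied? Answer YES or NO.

Candidates per position — 1:seilk {ADV,VERB}; 2:seilk {ADV,VERB}; 3:theidoix {ADV}; 4:theisailm {VERB}; 5:krop {DET}; 6:rakror {VERB}; 7:theidoix {ADV}.
One satisfying assignment: VERB ADV ADV VERB DET VERB ADV.
Rule-by-rule: rule 1 ✓; rule 2 ✓; rule 3 ✓; rule 4 ✓; rule 5 ✓.

YES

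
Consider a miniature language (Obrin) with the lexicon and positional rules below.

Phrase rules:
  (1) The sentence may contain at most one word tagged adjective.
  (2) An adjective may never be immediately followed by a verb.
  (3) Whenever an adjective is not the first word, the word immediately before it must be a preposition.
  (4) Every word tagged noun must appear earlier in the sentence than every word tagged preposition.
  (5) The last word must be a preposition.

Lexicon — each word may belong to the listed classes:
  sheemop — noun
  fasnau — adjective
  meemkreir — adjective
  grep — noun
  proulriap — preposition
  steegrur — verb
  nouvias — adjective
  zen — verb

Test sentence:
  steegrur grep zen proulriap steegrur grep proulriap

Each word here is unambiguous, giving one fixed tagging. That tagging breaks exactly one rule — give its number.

Fixed tagging: verb noun verb preposition verb noun preposition.
Rule check: R1 holds, R2 holds, R3 holds, R4 violated, R5 holds.
Only rule 4 fails.

4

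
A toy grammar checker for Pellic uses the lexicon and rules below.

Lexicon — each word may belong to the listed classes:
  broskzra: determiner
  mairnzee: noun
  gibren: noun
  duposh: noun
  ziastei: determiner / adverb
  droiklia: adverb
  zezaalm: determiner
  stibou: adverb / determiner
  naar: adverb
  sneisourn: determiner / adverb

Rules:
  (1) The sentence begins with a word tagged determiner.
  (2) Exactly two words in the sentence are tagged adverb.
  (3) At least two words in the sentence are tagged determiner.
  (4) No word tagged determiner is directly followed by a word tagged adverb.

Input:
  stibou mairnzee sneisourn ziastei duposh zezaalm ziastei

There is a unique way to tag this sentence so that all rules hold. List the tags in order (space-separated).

Candidates per position — 1:stibou {adverb,determiner}; 2:mairnzee {noun}; 3:sneisourn {determiner,adverb}; 4:ziastei {determiner,adverb}; 5:duposh {noun}; 6:zezaalm {determiner}; 7:ziastei {determiner,adverb}.
Position 1: adverb is ruled out by rule 1; that leaves determiner.
Position 7: adverb is ruled out by rule 4; that leaves determiner.
Position 3: determiner is ruled out by rule 2; that leaves adverb.
Position 4: determiner is ruled out by rule 2; that leaves adverb.
The only consistent sequence is: determiner noun adverb adverb noun determiner determiner.
Checking: rule 1 satisfied; rule 2 satisfied; rule 3 satisfied; rule 4 satisfied.

determiner noun adverb adverb noun determiner determiner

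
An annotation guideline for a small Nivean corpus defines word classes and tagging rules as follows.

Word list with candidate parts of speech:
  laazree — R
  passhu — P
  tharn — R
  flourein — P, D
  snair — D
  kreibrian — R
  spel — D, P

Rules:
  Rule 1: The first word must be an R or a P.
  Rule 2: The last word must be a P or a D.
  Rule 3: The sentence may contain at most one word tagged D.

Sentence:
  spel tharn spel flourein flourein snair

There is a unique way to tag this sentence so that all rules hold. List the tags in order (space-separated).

Candidates per position — 1:spel {D,P}; 2:tharn {R}; 3:spel {D,P}; 4:flourein {P,D}; 5:flourein {P,D}; 6:snair {D}.
Word 1 cannot be D — rule 1 would then fail for every completion. It is P.
Word 3 cannot be D — rule 3 would then fail for every completion. It is P.
Word 4 cannot be D — rule 3 would then fail for every completion. It is P.
Word 5 cannot be D — rule 3 would then fail for every completion. It is P.
That leaves exactly one tagging: P R P P P D.
Checking: rule 1 satisfied; rule 2 satisfied; rule 3 satisfied.

P R P P P D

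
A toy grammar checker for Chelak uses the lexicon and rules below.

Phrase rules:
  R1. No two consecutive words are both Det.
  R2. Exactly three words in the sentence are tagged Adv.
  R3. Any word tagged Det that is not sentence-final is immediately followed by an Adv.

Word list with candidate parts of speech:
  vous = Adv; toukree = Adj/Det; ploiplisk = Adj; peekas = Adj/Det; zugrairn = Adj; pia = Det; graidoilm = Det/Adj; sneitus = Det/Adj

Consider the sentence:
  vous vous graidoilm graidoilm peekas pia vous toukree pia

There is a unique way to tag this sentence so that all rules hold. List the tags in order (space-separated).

Candidates per position — 1:vous {Adv}; 2:vous {Adv}; 3:graidoilm {Det,Adj}; 4:graidoilm {Det,Adj}; 5:peekas {Adj,Det}; 6:pia {Det}; 7:vous {Adv}; 8:toukree {Adj,Det}; 9:pia {Det}.
At position 3, choosing Det makes rule 3 impossible to satisfy; hence Adj.
At position 4, choosing Det makes rule 3 impossible to satisfy; hence Adj.
At position 5, choosing Det makes rule 1 impossible to satisfy; hence Adj.
At position 8, choosing Det makes rule 1 impossible to satisfy; hence Adj.
The unique satisfying tagging is: Adv Adv Adj Adj Adj Det Adv Adj Det.
Checking: rule 1 satisfied; rule 2 satisfied; rule 3 satisfied.

Adv Adv Adj Adj Adj Det Adv Adj Det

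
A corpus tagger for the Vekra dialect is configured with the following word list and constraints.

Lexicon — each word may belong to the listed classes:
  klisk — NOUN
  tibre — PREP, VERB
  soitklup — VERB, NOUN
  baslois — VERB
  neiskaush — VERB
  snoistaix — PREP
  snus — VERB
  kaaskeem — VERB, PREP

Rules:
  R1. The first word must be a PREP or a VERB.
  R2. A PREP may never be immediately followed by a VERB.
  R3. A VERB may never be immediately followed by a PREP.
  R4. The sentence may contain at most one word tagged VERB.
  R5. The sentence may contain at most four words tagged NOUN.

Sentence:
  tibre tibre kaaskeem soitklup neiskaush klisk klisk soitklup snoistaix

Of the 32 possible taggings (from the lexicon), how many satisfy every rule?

Candidates per position — 1:tibre {PREP,VERB}; 2:tibre {PREP,VERB}; 3:kaaskeem {VERB,PREP}; 4:soitklup {VERB,NOUN}; 5:neiskaush {VERB}; 6:klisk {NOUN}; 7:klisk {NOUN}; 8:soitklup {VERB,NOUN}; 9:snoistaix {PREP}.
There are 32 candidate sequences in total.
The sequences that satisfy every rule: PREP PREP PREP NOUN VERB NOUN NOUN NOUN PREP.
Count = 1.

1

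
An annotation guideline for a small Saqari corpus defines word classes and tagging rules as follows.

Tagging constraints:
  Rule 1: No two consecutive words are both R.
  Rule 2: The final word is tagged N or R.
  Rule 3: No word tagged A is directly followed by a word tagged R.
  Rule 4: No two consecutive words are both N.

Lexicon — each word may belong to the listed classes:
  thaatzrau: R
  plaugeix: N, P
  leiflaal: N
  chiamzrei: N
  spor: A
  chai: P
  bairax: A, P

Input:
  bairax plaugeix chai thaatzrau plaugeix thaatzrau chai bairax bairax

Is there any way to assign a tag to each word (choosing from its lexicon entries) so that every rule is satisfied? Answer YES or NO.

NO

Candidates per position — 1:bairax {A,P}; 2:plaugeix {N,P}; 3:chai {P}; 4:thaatzrau {R}; 5:plaugeix {N,P}; 6:thaatzrau {R}; 7:chai {P}; 8:bairax {A,P}; 9:bairax {A,P}.
Rule 2 cannot be satisfied by any choice of tags from the lexicon.
So there is no consistent tagging.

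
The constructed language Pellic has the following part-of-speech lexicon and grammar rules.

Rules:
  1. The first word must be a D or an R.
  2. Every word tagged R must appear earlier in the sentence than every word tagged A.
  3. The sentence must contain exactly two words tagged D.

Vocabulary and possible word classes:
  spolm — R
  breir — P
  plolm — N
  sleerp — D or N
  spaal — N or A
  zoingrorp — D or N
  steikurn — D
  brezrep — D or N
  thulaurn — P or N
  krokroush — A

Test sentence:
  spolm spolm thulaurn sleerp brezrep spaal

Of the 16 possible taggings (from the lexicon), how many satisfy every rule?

Candidates per position — 1:spolm {R}; 2:spolm {R}; 3:thulaurn {P,N}; 4:sleerp {D,N}; 5:brezrep {D,N}; 6:spaal {N,A}.
There are 16 candidate sequences in total.
The sequences that satisfy every rule: R R P D D N; R R P D D A; R R N D D N; R R N D D A.
Count = 4.

4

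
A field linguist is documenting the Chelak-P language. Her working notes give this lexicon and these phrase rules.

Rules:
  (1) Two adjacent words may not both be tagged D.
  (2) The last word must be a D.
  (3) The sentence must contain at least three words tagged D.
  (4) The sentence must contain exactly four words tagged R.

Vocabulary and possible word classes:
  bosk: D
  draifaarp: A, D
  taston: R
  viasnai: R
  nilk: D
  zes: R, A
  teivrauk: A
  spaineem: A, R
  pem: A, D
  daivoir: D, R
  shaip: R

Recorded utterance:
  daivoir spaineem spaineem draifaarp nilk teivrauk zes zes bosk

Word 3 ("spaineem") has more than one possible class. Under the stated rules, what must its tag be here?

Candidates per position — 1:daivoir {D,R}; 2:spaineem {A,R}; 3:spaineem {A,R}; 4:draifaarp {A,D}; 5:nilk {D}; 6:teivrauk {A}; 7:zes {R,A}; 8:zes {R,A}; 9:bosk {D}.
At position 4, choosing D makes rule 1 impossible to satisfy; hence A.
At position 1, choosing R makes rule 3 impossible to satisfy; hence D.
At position 2, choosing A makes rule 4 impossible to satisfy; hence R.
At position 3, choosing A makes rule 4 impossible to satisfy; hence R.
At position 7, choosing A makes rule 4 impossible to satisfy; hence R.
At position 8, choosing A makes rule 4 impossible to satisfy; hence R.
So the tagging must be: D R R A D A R R D.
Verifying each rule — rule 1 satisfied; rule 2 satisfied; rule 3 satisfied; rule 4 satisfied.

R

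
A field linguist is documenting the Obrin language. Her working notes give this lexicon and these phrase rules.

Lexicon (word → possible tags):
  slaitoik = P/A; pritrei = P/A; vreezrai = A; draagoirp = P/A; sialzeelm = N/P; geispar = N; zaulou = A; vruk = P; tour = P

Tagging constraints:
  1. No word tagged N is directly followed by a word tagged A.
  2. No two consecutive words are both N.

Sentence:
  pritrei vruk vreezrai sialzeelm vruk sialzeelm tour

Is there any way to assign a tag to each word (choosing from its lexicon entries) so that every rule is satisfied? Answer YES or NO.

YES

Candidates per position — 1:pritrei {P,A}; 2:vruk {P}; 3:vreezrai {A}; 4:sialzeelm {N,P}; 5:vruk {P}; 6:sialzeelm {N,P}; 7:tour {P}.
One satisfying assignment: A P A N P P P.
Check: rule 1 ok; rule 2 ok.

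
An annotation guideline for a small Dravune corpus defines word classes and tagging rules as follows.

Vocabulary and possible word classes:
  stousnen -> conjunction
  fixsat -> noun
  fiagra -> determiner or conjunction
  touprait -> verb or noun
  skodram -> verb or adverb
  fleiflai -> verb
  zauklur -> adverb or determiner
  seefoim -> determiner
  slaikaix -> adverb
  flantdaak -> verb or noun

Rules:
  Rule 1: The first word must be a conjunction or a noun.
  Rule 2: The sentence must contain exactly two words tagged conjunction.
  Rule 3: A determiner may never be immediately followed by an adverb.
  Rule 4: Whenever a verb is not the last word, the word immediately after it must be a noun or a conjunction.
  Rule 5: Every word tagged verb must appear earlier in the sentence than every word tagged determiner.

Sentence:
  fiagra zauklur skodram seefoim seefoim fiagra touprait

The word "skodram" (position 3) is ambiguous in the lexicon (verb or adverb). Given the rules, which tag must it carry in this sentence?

Candidates per position — 1:fiagra {determiner,conjunction}; 2:zauklur {adverb,determiner}; 3:skodram {verb,adverb}; 4:seefoim {determiner}; 5:seefoim {determiner}; 6:fiagra {determiner,conjunction}; 7:touprait {verb,noun}.
Position 1: determiner is ruled out by rule 1; that leaves conjunction.
Position 3: verb is ruled out by rule 4; that leaves adverb.
Position 6: determiner is ruled out by rule 2; that leaves conjunction.
Position 7: verb is ruled out by rule 5; that leaves noun.
Position 2: determiner is ruled out by rule 3; that leaves adverb.
That leaves exactly one tagging: conjunction adverb adverb determiner determiner conjunction noun.
Rule-by-rule: rule 1 ✓; rule 2 ✓; rule 3 ✓; rule 4 ✓; rule 5 ✓.

adverb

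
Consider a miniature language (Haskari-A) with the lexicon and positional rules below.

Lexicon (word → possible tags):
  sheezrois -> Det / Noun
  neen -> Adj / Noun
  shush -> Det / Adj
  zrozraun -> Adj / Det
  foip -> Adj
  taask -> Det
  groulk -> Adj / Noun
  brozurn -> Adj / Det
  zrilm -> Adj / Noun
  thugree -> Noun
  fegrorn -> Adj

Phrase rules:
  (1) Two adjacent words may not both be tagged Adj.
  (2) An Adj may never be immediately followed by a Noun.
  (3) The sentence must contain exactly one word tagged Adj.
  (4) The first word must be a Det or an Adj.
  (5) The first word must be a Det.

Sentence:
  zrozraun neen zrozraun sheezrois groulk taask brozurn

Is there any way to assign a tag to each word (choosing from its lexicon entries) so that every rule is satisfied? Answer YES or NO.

Candidates per position — 1:zrozraun {Adj,Det}; 2:neen {Adj,Noun}; 3:zrozraun {Adj,Det}; 4:sheezrois {Det,Noun}; 5:groulk {Adj,Noun}; 6:taask {Det}; 7:brozurn {Adj,Det}.
One satisfying assignment: Det Noun Det Det Adj Det Det.
Checking: rule 1 satisfied; rule 2 satisfied; rule 3 satisfied; rule 4 satisfied; rule 5 satisfied.

YES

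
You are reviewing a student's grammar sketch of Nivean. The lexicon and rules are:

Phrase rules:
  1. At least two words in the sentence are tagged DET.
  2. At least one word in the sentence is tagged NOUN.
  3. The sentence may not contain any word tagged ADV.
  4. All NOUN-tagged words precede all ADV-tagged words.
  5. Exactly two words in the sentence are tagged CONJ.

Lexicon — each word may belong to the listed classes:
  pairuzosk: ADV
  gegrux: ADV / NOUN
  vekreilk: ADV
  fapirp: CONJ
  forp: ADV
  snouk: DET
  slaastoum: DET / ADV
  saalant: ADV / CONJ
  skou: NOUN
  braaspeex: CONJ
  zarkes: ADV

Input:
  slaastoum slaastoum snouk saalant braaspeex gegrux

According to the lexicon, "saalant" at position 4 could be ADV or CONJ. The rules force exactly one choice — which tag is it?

Candidates per position — 1:slaastoum {DET,ADV}; 2:slaastoum {DET,ADV}; 3:snouk {DET}; 4:saalant {ADV,CONJ}; 5:braaspeex {CONJ}; 6:gegrux {ADV,NOUN}.
Position 1: tagging it ADV would leave rule 3 unsatisfiable, so it must be DET.
Position 2: tagging it ADV would leave rule 3 unsatisfiable, so it must be DET.
Position 4: tagging it ADV would leave rule 3 unsatisfiable, so it must be CONJ.
Position 6: tagging it ADV would leave rule 2 unsatisfiable, so it must be NOUN.
That leaves exactly one tagging: DET DET DET CONJ CONJ NOUN.
Check: rule 1 ok; rule 2 ok; rule 3 ok; rule 4 ok; rule 5 ok.

CONJ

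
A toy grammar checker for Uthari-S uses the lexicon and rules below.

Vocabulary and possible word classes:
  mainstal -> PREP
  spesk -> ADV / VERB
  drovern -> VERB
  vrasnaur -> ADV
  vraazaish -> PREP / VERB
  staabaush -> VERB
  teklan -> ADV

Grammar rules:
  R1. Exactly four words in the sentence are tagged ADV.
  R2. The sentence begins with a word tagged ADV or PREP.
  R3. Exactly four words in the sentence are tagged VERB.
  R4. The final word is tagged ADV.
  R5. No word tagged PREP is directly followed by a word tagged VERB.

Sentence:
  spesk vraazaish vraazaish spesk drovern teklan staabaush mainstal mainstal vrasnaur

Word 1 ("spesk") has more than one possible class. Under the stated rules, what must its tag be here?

ADV

Candidates per position — 1:spesk {ADV,VERB}; 2:vraazaish {PREP,VERB}; 3:vraazaish {PREP,VERB}; 4:spesk {ADV,VERB}; 5:drovern {VERB}; 6:teklan {ADV}; 7:staabaush {VERB}; 8:mainstal {PREP}; 9:mainstal {PREP}; 10:vrasnaur {ADV}.
Position 1: VERB is ruled out by rule 1; that leaves ADV.
Position 4: VERB is ruled out by rule 1; that leaves ADV.
Position 2: PREP is ruled out by rule 3; that leaves VERB.
Position 3: PREP is ruled out by rule 3; that leaves VERB.
The unique satisfying tagging is: ADV VERB VERB ADV VERB ADV VERB PREP PREP ADV.
Checking: rule 1 satisfied; rule 2 satisfied; rule 3 satisfied; rule 4 satisfied; rule 5 satisfied.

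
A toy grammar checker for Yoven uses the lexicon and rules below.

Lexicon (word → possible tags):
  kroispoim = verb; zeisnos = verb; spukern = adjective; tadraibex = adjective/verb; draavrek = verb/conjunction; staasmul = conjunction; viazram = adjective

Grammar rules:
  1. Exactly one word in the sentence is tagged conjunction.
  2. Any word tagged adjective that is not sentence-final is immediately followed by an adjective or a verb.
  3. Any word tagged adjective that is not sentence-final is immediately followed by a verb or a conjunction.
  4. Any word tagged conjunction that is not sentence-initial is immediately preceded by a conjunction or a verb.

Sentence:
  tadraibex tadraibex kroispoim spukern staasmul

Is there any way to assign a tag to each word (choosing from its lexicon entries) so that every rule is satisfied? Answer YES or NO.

Candidates per position — 1:tadraibex {adjective,verb}; 2:tadraibex {adjective,verb}; 3:kroispoim {verb}; 4:spukern {adjective}; 5:staasmul {conjunction}.
Rule 2 cannot be satisfied by any choice of tags from the lexicon.
So there is no consistent tagging.

NO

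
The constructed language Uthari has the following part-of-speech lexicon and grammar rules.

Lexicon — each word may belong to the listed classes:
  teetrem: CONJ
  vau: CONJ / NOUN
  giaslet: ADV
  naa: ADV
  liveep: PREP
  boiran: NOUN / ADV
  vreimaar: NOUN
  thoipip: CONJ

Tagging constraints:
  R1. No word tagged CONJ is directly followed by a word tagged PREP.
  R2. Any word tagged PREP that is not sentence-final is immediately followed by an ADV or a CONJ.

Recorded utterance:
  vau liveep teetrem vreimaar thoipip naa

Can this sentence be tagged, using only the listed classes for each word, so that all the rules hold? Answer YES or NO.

Candidates per position — 1:vau {CONJ,NOUN}; 2:liveep {PREP}; 3:teetrem {CONJ}; 4:vreimaar {NOUN}; 5:thoipip {CONJ}; 6:naa {ADV}.
One satisfying assignment: NOUN PREP CONJ NOUN CONJ ADV.
Checking: rule 1 ok; rule 2 ok.

YES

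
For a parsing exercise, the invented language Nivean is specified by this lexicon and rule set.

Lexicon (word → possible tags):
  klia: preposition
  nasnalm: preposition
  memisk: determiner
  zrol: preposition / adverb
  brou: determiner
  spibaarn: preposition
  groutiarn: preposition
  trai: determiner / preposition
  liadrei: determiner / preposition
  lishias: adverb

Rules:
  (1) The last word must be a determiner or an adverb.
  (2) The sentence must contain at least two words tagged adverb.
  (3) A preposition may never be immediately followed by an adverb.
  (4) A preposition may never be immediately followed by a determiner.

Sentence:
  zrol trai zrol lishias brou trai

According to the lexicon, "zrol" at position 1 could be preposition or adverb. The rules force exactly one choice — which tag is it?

Candidates per position — 1:zrol {preposition,adverb}; 2:trai {determiner,preposition}; 3:zrol {preposition,adverb}; 4:lishias {adverb}; 5:brou {determiner}; 6:trai {determiner,preposition}.
Position 2: preposition is ruled out by rule 3; that leaves determiner.
Position 3: preposition is ruled out by rule 3; that leaves adverb.
Position 6: preposition is ruled out by rule 1; that leaves determiner.
Position 1: preposition is ruled out by rule 4; that leaves adverb.
So the tagging must be: adverb determiner adverb adverb determiner determiner.
Rule-by-rule: rule 1 satisfied; rule 2 satisfied; rule 3 satisfied; rule 4 satisfied.

adverb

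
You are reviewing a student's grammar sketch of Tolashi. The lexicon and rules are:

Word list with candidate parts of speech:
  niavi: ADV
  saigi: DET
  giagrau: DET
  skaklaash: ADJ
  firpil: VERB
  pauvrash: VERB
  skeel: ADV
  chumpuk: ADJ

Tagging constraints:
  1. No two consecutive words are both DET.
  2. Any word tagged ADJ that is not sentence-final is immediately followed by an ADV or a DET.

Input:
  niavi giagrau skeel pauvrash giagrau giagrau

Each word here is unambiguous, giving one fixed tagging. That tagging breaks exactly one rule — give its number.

Fixed tagging: ADV DET ADV VERB DET DET.
Rule check: R1 fails, R2 ok.
Only rule 1 fails.

1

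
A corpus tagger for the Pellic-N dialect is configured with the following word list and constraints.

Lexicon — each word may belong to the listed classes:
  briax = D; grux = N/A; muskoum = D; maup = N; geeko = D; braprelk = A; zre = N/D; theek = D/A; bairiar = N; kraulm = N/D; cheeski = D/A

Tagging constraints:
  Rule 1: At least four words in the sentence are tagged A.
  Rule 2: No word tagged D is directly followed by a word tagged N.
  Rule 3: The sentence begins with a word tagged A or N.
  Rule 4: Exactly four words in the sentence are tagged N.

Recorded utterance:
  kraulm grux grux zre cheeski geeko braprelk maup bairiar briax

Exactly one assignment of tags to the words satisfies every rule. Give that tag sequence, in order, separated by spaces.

Candidates per position — 1:kraulm {N,D}; 2:grux {N,A}; 3:grux {N,A}; 4:zre {N,D}; 5:cheeski {D,A}; 6:geeko {D}; 7:braprelk {A}; 8:maup {N}; 9:bairiar {N}; 10:briax {D}.
Position 1: tagging it D would leave rule 3 unsatisfiable, so it must be N.
Position 2: tagging it N would leave rule 1 unsatisfiable, so it must be A.
Position 3: tagging it N would leave rule 1 unsatisfiable, so it must be A.
Position 4: tagging it D would leave rule 4 unsatisfiable, so it must be N.
Position 5: tagging it D would leave rule 1 unsatisfiable, so it must be A.
So the tagging must be: N A A N A D A N N D.
Verifying each rule — rule 1 ✓; rule 2 ✓; rule 3 ✓; rule 4 ✓.

N A A N A D A N N D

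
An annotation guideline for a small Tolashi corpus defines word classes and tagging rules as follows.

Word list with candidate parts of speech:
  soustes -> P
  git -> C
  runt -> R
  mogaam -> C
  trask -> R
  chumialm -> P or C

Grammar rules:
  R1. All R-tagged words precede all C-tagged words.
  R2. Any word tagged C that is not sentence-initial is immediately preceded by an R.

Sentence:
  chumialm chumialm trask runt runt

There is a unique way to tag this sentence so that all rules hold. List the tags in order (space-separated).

P P R R R

Candidates per position — 1:chumialm {P,C}; 2:chumialm {P,C}; 3:trask {R}; 4:runt {R}; 5:runt {R}.
If word 1 were C, no tagging could satisfy rule 1; so word 1 is P.
If word 2 were C, no tagging could satisfy rule 1; so word 2 is P.
The unique satisfying tagging is: P P R R R.
Checking: rule 1 ✓; rule 2 ✓.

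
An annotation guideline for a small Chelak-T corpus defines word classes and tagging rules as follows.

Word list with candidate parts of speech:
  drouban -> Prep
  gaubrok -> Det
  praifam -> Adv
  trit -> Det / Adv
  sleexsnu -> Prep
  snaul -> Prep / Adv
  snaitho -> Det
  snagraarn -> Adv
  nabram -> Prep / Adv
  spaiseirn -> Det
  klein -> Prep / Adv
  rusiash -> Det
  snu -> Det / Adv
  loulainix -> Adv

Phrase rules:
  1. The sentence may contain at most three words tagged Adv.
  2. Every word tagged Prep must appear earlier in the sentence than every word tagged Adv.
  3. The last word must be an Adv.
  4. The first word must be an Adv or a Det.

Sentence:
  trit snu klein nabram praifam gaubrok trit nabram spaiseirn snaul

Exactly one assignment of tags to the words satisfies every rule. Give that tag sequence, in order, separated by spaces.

Det Det Prep Prep Adv Det Det Adv Det Adv

Candidates per position — 1:trit {Det,Adv}; 2:snu {Det,Adv}; 3:klein {Prep,Adv}; 4:nabram {Prep,Adv}; 5:praifam {Adv}; 6:gaubrok {Det}; 7:trit {Det,Adv}; 8:nabram {Prep,Adv}; 9:spaiseirn {Det}; 10:snaul {Prep,Adv}.
Position 8: Prep is ruled out by rule 2; that leaves Adv.
Position 10: Prep is ruled out by rule 2; that leaves Adv.
Position 1: Adv is ruled out by rule 1; that leaves Det.
Position 2: Adv is ruled out by rule 1; that leaves Det.
Position 3: Adv is ruled out by rule 1; that leaves Prep.
Position 4: Adv is ruled out by rule 1; that leaves Prep.
Position 7: Adv is ruled out by rule 1; that leaves Det.
The only consistent sequence is: Det Det Prep Prep Adv Det Det Adv Det Adv.
Check: rule 1 holds; rule 2 holds; rule 3 holds; rule 4 holds.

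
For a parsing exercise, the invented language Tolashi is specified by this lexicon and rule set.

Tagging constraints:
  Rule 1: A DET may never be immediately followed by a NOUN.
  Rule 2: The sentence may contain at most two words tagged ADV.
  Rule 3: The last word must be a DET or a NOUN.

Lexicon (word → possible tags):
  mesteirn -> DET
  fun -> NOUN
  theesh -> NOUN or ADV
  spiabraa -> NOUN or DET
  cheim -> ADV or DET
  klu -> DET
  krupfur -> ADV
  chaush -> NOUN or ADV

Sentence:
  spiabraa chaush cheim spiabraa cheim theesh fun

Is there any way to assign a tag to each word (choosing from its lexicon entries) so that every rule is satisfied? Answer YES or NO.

Candidates per position — 1:spiabraa {NOUN,DET}; 2:chaush {NOUN,ADV}; 3:cheim {ADV,DET}; 4:spiabraa {NOUN,DET}; 5:cheim {ADV,DET}; 6:theesh {NOUN,ADV}; 7:fun {NOUN}.
One satisfying assignment: NOUN NOUN DET DET DET ADV NOUN.
Rule-by-rule: rule 1 ✓; rule 2 ✓; rule 3 ✓.

YES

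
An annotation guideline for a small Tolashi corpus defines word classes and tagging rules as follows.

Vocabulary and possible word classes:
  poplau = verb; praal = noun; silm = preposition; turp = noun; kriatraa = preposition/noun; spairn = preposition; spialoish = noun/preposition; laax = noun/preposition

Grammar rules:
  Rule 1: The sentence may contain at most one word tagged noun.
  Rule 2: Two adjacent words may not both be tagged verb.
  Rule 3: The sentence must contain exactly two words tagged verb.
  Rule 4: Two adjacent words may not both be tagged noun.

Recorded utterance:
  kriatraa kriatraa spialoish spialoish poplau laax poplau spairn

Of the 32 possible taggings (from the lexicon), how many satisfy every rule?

6

Candidates per position — 1:kriatraa {preposition,noun}; 2:kriatraa {preposition,noun}; 3:spialoish {noun,preposition}; 4:spialoish {noun,preposition}; 5:poplau {verb}; 6:laax {noun,preposition}; 7:poplau {verb}; 8:spairn {preposition}.
There are 32 candidate sequences in total.
Checking each against the rules leaves 6 sequences.
Count = 6.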